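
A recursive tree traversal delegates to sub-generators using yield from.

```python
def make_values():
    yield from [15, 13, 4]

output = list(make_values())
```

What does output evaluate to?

Step 1: yield from delegates to the iterable, yielding each element.
Step 2: Collected values: [15, 13, 4].
Therefore output = [15, 13, 4].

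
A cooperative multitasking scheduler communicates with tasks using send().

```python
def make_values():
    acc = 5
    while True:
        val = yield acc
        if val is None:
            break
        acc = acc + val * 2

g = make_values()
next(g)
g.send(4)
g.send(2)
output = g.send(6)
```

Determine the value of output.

Step 1: next() -> yield acc=5.
Step 2: send(4) -> val=4, acc = 5 + 4*2 = 13, yield 13.
Step 3: send(2) -> val=2, acc = 13 + 2*2 = 17, yield 17.
Step 4: send(6) -> val=6, acc = 17 + 6*2 = 29, yield 29.
Therefore output = 29.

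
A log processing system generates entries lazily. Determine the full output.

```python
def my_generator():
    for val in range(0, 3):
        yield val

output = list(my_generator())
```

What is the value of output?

Step 1: The generator yields each value from range(0, 3).
Step 2: list() consumes all yields: [0, 1, 2].
Therefore output = [0, 1, 2].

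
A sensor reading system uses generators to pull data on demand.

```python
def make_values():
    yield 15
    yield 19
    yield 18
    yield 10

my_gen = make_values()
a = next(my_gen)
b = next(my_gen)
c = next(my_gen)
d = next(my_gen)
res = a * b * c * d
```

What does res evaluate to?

Step 1: Create generator and consume all values:
  a = next(my_gen) = 15
  b = next(my_gen) = 19
  c = next(my_gen) = 18
  d = next(my_gen) = 10
Step 2: res = 15 * 19 * 18 * 10 = 51300.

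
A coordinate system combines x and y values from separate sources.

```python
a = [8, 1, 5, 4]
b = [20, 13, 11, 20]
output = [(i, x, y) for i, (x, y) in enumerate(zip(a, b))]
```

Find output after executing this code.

Step 1: enumerate(zip(a, b)) gives index with paired elements:
  i=0: (8, 20)
  i=1: (1, 13)
  i=2: (5, 11)
  i=3: (4, 20)
Therefore output = [(0, 8, 20), (1, 1, 13), (2, 5, 11), (3, 4, 20)].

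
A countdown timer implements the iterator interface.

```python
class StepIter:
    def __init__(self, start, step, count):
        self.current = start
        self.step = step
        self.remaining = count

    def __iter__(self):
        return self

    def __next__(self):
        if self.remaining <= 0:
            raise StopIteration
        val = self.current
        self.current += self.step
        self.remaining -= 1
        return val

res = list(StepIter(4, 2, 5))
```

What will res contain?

Step 1: StepIter starts at 4, increments by 2, for 5 steps:
  Yield 4, then current += 2
  Yield 6, then current += 2
  Yield 8, then current += 2
  Yield 10, then current += 2
  Yield 12, then current += 2
Therefore res = [4, 6, 8, 10, 12].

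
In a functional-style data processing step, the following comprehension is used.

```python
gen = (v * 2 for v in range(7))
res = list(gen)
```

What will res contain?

Step 1: For each v in range(7), compute v*2:
  v=0: 0*2 = 0
  v=1: 1*2 = 2
  v=2: 2*2 = 4
  v=3: 3*2 = 6
  v=4: 4*2 = 8
  v=5: 5*2 = 10
  v=6: 6*2 = 12
Therefore res = [0, 2, 4, 6, 8, 10, 12].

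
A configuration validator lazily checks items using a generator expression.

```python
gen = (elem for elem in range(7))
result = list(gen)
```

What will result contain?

Step 1: Generator expression iterates range(7): [0, 1, 2, 3, 4, 5, 6].
Step 2: list() collects all values.
Therefore result = [0, 1, 2, 3, 4, 5, 6].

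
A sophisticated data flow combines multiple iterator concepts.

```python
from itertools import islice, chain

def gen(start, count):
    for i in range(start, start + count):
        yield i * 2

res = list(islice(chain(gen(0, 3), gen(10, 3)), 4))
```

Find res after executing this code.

Step 1: gen(0, 3) yields [0, 2, 4].
Step 2: gen(10, 3) yields [20, 22, 24].
Step 3: chain concatenates: [0, 2, 4, 20, 22, 24].
Step 4: islice takes first 4: [0, 2, 4, 20].
Therefore res = [0, 2, 4, 20].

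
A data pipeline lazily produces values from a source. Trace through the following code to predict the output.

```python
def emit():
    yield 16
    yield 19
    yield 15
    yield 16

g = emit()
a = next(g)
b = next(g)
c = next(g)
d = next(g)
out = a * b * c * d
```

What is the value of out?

Step 1: Create generator and consume all values:
  a = next(g) = 16
  b = next(g) = 19
  c = next(g) = 15
  d = next(g) = 16
Step 2: out = 16 * 19 * 15 * 16 = 72960.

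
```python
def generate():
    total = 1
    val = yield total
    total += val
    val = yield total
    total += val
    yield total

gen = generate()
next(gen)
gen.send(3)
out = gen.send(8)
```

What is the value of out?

Step 1: next() -> yield total=1.
Step 2: send(3) -> val=3, total = 1+3 = 4, yield 4.
Step 3: send(8) -> val=8, total = 4+8 = 12, yield 12.
Therefore out = 12.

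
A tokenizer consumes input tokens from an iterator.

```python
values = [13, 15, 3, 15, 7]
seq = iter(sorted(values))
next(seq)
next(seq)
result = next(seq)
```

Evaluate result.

Step 1: sorted([13, 15, 3, 15, 7]) = [3, 7, 13, 15, 15].
Step 2: Create iterator and skip 2 elements.
Step 3: next() returns 13.
Therefore result = 13.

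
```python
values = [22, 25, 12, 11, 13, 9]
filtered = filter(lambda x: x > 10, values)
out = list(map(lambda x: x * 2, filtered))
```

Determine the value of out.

Step 1: Filter values for elements > 10:
  22: kept
  25: kept
  12: kept
  11: kept
  13: kept
  9: removed
Step 2: Map x * 2 on filtered [22, 25, 12, 11, 13]:
  22 -> 44
  25 -> 50
  12 -> 24
  11 -> 22
  13 -> 26
Therefore out = [44, 50, 24, 22, 26].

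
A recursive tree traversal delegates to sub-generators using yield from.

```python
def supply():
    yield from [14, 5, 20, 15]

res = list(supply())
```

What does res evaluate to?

Step 1: yield from delegates to the iterable, yielding each element.
Step 2: Collected values: [14, 5, 20, 15].
Therefore res = [14, 5, 20, 15].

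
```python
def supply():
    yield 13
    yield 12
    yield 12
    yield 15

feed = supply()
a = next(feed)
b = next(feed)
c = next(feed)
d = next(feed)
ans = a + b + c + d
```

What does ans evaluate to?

Step 1: Create generator and consume all values:
  a = next(feed) = 13
  b = next(feed) = 12
  c = next(feed) = 12
  d = next(feed) = 15
Step 2: ans = 13 + 12 + 12 + 15 = 52.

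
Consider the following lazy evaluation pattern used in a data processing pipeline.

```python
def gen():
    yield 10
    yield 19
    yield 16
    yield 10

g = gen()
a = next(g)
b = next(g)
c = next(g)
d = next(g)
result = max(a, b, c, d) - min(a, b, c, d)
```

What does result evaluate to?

Step 1: Create generator and consume all values:
  a = next(g) = 10
  b = next(g) = 19
  c = next(g) = 16
  d = next(g) = 10
Step 2: max = 19, min = 10, result = 19 - 10 = 9.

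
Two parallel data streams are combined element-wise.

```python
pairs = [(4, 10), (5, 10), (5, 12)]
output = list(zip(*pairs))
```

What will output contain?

Step 1: zip(*pairs) transposes: unzips [(4, 10), (5, 10), (5, 12)] into separate sequences.
Step 2: First elements: (4, 5, 5), second elements: (10, 10, 12).
Therefore output = [(4, 5, 5), (10, 10, 12)].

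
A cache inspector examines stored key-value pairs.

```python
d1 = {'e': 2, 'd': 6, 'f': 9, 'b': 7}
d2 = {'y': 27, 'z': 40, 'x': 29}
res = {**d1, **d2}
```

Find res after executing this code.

Step 1: Merge d1 and d2 (d2 values override on key conflicts).
Step 2: d1 has keys ['e', 'd', 'f', 'b'], d2 has keys ['y', 'z', 'x'].
Therefore res = {'e': 2, 'd': 6, 'f': 9, 'b': 7, 'y': 27, 'z': 40, 'x': 29}.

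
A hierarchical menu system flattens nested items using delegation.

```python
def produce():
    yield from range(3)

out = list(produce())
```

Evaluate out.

Step 1: yield from delegates to the iterable, yielding each element.
Step 2: Collected values: [0, 1, 2].
Therefore out = [0, 1, 2].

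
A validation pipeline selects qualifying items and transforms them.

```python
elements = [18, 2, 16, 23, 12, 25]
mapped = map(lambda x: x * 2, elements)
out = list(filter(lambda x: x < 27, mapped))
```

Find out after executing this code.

Step 1: Map x * 2:
  18 -> 36
  2 -> 4
  16 -> 32
  23 -> 46
  12 -> 24
  25 -> 50
Step 2: Filter for < 27:
  36: removed
  4: kept
  32: removed
  46: removed
  24: kept
  50: removed
Therefore out = [4, 24].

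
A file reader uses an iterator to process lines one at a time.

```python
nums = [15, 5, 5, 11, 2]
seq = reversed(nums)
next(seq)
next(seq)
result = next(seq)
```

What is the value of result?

Step 1: reversed([15, 5, 5, 11, 2]) gives iterator: [2, 11, 5, 5, 15].
Step 2: First next() = 2, second next() = 11.
Step 3: Third next() = 5.
Therefore result = 5.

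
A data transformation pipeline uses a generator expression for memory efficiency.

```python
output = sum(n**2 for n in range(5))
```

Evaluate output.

Step 1: Compute n**2 for each n in range(5):
  n=0: 0**2 = 0
  n=1: 1**2 = 1
  n=2: 2**2 = 4
  n=3: 3**2 = 9
  n=4: 4**2 = 16
Step 2: sum = 0 + 1 + 4 + 9 + 16 = 30.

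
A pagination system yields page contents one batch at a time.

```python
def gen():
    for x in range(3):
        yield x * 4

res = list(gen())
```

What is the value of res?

Step 1: For each x in range(3), yield x * 4:
  x=0: yield 0 * 4 = 0
  x=1: yield 1 * 4 = 4
  x=2: yield 2 * 4 = 8
Therefore res = [0, 4, 8].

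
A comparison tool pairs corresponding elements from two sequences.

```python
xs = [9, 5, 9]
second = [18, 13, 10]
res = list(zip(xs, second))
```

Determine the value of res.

Step 1: zip pairs elements at same index:
  Index 0: (9, 18)
  Index 1: (5, 13)
  Index 2: (9, 10)
Therefore res = [(9, 18), (5, 13), (9, 10)].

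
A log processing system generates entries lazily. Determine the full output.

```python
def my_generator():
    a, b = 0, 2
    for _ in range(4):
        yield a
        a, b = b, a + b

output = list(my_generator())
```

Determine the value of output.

Step 1: Fibonacci-like sequence starting with a=0, b=2:
  Iteration 1: yield a=0, then a,b = 2,2
  Iteration 2: yield a=2, then a,b = 2,4
  Iteration 3: yield a=2, then a,b = 4,6
  Iteration 4: yield a=4, then a,b = 6,10
Therefore output = [0, 2, 2, 4].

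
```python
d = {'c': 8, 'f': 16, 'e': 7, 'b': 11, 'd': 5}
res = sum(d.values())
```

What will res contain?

Step 1: d.values() = [8, 16, 7, 11, 5].
Step 2: sum = 47.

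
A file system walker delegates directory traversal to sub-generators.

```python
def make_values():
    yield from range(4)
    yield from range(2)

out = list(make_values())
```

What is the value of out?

Step 1: Trace yields in order:
  yield 0
  yield 1
  yield 2
  yield 3
  yield 0
  yield 1
Therefore out = [0, 1, 2, 3, 0, 1].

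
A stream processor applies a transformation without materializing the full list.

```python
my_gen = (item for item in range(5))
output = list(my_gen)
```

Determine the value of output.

Step 1: Generator expression iterates range(5): [0, 1, 2, 3, 4].
Step 2: list() collects all values.
Therefore output = [0, 1, 2, 3, 4].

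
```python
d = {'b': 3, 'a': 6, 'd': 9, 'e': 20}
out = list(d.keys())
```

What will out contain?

Step 1: d.keys() returns the dictionary keys in insertion order.
Therefore out = ['b', 'a', 'd', 'e'].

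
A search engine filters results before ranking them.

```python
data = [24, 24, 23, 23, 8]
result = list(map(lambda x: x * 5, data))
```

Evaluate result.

Step 1: Apply lambda x: x * 5 to each element:
  24 -> 120
  24 -> 120
  23 -> 115
  23 -> 115
  8 -> 40
Therefore result = [120, 120, 115, 115, 40].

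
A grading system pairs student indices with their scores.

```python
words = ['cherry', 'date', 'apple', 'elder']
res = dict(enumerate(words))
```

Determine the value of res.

Step 1: enumerate pairs indices with words:
  0 -> 'cherry'
  1 -> 'date'
  2 -> 'apple'
  3 -> 'elder'
Therefore res = {0: 'cherry', 1: 'date', 2: 'apple', 3: 'elder'}.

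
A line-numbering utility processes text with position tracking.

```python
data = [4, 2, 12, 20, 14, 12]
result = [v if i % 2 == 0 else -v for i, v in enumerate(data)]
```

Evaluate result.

Step 1: For each (i, v), keep v if i is even, negate if odd:
  i=0 (even): keep 4
  i=1 (odd): negate to -2
  i=2 (even): keep 12
  i=3 (odd): negate to -20
  i=4 (even): keep 14
  i=5 (odd): negate to -12
Therefore result = [4, -2, 12, -20, 14, -12].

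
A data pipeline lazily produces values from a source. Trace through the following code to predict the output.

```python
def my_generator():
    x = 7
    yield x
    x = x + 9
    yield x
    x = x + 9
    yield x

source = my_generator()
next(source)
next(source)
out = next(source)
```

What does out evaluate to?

Step 1: Trace through generator execution:
  Yield 1: x starts at 7, yield 7
  Yield 2: x = 7 + 9 = 16, yield 16
  Yield 3: x = 16 + 9 = 25, yield 25
Step 2: First next() gets 7, second next() gets the second value, third next() yields 25.
Therefore out = 25.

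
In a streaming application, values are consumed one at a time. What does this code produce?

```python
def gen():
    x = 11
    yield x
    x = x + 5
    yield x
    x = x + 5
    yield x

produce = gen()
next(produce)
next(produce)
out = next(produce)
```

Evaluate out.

Step 1: Trace through generator execution:
  Yield 1: x starts at 11, yield 11
  Yield 2: x = 11 + 5 = 16, yield 16
  Yield 3: x = 16 + 5 = 21, yield 21
Step 2: First next() gets 11, second next() gets the second value, third next() yields 21.
Therefore out = 21.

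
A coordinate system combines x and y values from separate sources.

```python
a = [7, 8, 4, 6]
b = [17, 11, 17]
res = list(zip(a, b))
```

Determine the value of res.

Step 1: zip stops at shortest (len(a)=4, len(b)=3):
  Index 0: (7, 17)
  Index 1: (8, 11)
  Index 2: (4, 17)
Step 2: Last element of a (6) has no pair, dropped.
Therefore res = [(7, 17), (8, 11), (4, 17)].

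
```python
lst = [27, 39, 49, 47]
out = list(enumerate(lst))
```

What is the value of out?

Step 1: enumerate pairs each element with its index:
  (0, 27)
  (1, 39)
  (2, 49)
  (3, 47)
Therefore out = [(0, 27), (1, 39), (2, 49), (3, 47)].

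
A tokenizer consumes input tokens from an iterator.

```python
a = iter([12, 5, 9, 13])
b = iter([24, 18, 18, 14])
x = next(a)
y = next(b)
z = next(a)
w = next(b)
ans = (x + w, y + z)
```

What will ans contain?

Step 1: a iterates [12, 5, 9, 13], b iterates [24, 18, 18, 14].
Step 2: x = next(a) = 12, y = next(b) = 24.
Step 3: z = next(a) = 5, w = next(b) = 18.
Step 4: ans = (12 + 18, 24 + 5) = (30, 29).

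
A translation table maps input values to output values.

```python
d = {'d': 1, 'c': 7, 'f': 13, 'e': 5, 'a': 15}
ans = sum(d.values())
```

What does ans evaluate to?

Step 1: d.values() = [1, 7, 13, 5, 15].
Step 2: sum = 41.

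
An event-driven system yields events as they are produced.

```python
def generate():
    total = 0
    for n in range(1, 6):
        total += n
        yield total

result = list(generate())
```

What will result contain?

Step 1: Generator accumulates running sum:
  n=1: total = 1, yield 1
  n=2: total = 3, yield 3
  n=3: total = 6, yield 6
  n=4: total = 10, yield 10
  n=5: total = 15, yield 15
Therefore result = [1, 3, 6, 10, 15].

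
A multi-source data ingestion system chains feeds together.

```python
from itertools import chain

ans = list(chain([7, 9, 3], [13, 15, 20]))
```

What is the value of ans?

Step 1: chain() concatenates iterables: [7, 9, 3] + [13, 15, 20].
Therefore ans = [7, 9, 3, 13, 15, 20].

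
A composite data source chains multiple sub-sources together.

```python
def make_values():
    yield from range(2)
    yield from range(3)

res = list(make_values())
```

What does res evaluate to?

Step 1: Trace yields in order:
  yield 0
  yield 1
  yield 0
  yield 1
  yield 2
Therefore res = [0, 1, 0, 1, 2].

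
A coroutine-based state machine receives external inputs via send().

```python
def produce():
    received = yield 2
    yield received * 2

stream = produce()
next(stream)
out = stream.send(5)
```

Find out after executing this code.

Step 1: next(stream) advances to first yield, producing 2.
Step 2: send(5) resumes, received = 5.
Step 3: yield received * 2 = 5 * 2 = 10.
Therefore out = 10.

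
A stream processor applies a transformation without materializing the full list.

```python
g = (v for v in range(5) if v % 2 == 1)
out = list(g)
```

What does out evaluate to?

Step 1: Filter range(5) keeping only odd values:
  v=0: even, excluded
  v=1: odd, included
  v=2: even, excluded
  v=3: odd, included
  v=4: even, excluded
Therefore out = [1, 3].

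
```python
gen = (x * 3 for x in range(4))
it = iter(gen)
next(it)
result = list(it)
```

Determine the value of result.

Step 1: Generator produces [0, 3, 6, 9].
Step 2: next(it) consumes first element (0).
Step 3: list(it) collects remaining: [3, 6, 9].
Therefore result = [3, 6, 9].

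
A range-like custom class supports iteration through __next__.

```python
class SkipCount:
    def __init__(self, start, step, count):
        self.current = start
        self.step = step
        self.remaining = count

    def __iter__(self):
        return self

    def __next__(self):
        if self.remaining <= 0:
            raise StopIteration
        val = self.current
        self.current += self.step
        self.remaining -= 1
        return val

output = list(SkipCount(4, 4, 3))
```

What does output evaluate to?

Step 1: SkipCount starts at 4, increments by 4, for 3 steps:
  Yield 4, then current += 4
  Yield 8, then current += 4
  Yield 12, then current += 4
Therefore output = [4, 8, 12].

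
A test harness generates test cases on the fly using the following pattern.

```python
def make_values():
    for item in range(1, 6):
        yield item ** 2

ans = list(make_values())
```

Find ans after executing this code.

Step 1: For each item in range(1, 6), yield item**2:
  item=1: yield 1**2 = 1
  item=2: yield 2**2 = 4
  item=3: yield 3**2 = 9
  item=4: yield 4**2 = 16
  item=5: yield 5**2 = 25
Therefore ans = [1, 4, 9, 16, 25].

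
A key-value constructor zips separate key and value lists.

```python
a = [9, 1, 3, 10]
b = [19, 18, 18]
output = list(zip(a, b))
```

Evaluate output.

Step 1: zip stops at shortest (len(a)=4, len(b)=3):
  Index 0: (9, 19)
  Index 1: (1, 18)
  Index 2: (3, 18)
Step 2: Last element of a (10) has no pair, dropped.
Therefore output = [(9, 19), (1, 18), (3, 18)].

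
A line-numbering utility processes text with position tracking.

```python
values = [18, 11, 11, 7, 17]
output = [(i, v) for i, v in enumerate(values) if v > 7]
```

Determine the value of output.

Step 1: Filter enumerate([18, 11, 11, 7, 17]) keeping v > 7:
  (0, 18): 18 > 7, included
  (1, 11): 11 > 7, included
  (2, 11): 11 > 7, included
  (3, 7): 7 <= 7, excluded
  (4, 17): 17 > 7, included
Therefore output = [(0, 18), (1, 11), (2, 11), (4, 17)].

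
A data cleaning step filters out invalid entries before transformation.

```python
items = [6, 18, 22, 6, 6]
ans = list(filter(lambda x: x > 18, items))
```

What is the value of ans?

Step 1: Filter elements > 18:
  6: removed
  18: removed
  22: kept
  6: removed
  6: removed
Therefore ans = [22].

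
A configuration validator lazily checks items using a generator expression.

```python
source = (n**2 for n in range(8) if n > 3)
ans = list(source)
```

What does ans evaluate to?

Step 1: For range(8), keep n > 3, then square:
  n=0: 0 <= 3, excluded
  n=1: 1 <= 3, excluded
  n=2: 2 <= 3, excluded
  n=3: 3 <= 3, excluded
  n=4: 4 > 3, yield 4**2 = 16
  n=5: 5 > 3, yield 5**2 = 25
  n=6: 6 > 3, yield 6**2 = 36
  n=7: 7 > 3, yield 7**2 = 49
Therefore ans = [16, 25, 36, 49].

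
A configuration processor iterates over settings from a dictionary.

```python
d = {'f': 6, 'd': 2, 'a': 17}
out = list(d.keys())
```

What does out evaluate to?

Step 1: d.keys() returns the dictionary keys in insertion order.
Therefore out = ['f', 'd', 'a'].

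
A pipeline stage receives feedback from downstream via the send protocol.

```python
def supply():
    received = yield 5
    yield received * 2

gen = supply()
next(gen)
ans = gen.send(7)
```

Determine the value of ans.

Step 1: next(gen) advances to first yield, producing 5.
Step 2: send(7) resumes, received = 7.
Step 3: yield received * 2 = 7 * 2 = 14.
Therefore ans = 14.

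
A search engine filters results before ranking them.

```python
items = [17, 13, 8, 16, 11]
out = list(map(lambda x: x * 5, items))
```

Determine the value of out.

Step 1: Apply lambda x: x * 5 to each element:
  17 -> 85
  13 -> 65
  8 -> 40
  16 -> 80
  11 -> 55
Therefore out = [85, 65, 40, 80, 55].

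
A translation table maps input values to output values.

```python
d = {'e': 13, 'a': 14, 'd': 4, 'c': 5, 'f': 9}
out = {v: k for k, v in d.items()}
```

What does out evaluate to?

Step 1: Invert dict (swap keys and values):
  'e': 13 -> 13: 'e'
  'a': 14 -> 14: 'a'
  'd': 4 -> 4: 'd'
  'c': 5 -> 5: 'c'
  'f': 9 -> 9: 'f'
Therefore out = {13: 'e', 14: 'a', 4: 'd', 5: 'c', 9: 'f'}.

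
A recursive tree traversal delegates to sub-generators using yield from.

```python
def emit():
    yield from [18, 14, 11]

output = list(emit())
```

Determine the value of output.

Step 1: yield from delegates to the iterable, yielding each element.
Step 2: Collected values: [18, 14, 11].
Therefore output = [18, 14, 11].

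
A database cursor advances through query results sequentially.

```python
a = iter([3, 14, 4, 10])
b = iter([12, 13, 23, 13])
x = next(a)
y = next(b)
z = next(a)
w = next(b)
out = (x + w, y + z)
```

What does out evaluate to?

Step 1: a iterates [3, 14, 4, 10], b iterates [12, 13, 23, 13].
Step 2: x = next(a) = 3, y = next(b) = 12.
Step 3: z = next(a) = 14, w = next(b) = 13.
Step 4: out = (3 + 13, 12 + 14) = (16, 26).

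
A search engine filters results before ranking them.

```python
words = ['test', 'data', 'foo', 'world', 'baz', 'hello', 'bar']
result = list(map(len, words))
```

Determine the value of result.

Step 1: Map len() to each word:
  'test' -> 4
  'data' -> 4
  'foo' -> 3
  'world' -> 5
  'baz' -> 3
  'hello' -> 5
  'bar' -> 3
Therefore result = [4, 4, 3, 5, 3, 5, 3].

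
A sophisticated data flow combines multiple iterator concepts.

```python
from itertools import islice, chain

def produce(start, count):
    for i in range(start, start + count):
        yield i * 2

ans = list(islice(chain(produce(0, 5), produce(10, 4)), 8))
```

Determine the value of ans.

Step 1: produce(0, 5) yields [0, 2, 4, 6, 8].
Step 2: produce(10, 4) yields [20, 22, 24, 26].
Step 3: chain concatenates: [0, 2, 4, 6, 8, 20, 22, 24, 26].
Step 4: islice takes first 8: [0, 2, 4, 6, 8, 20, 22, 24].
Therefore ans = [0, 2, 4, 6, 8, 20, 22, 24].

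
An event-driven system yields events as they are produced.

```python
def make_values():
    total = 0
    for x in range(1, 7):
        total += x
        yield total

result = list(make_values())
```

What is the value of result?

Step 1: Generator accumulates running sum:
  x=1: total = 1, yield 1
  x=2: total = 3, yield 3
  x=3: total = 6, yield 6
  x=4: total = 10, yield 10
  x=5: total = 15, yield 15
  x=6: total = 21, yield 21
Therefore result = [1, 3, 6, 10, 15, 21].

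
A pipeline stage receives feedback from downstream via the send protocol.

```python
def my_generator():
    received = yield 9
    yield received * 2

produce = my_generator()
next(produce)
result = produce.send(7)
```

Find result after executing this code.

Step 1: next(produce) advances to first yield, producing 9.
Step 2: send(7) resumes, received = 7.
Step 3: yield received * 2 = 7 * 2 = 14.
Therefore result = 14.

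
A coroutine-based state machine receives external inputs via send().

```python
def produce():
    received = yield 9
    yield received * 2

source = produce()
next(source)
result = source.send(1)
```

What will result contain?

Step 1: next(source) advances to first yield, producing 9.
Step 2: send(1) resumes, received = 1.
Step 3: yield received * 2 = 1 * 2 = 2.
Therefore result = 2.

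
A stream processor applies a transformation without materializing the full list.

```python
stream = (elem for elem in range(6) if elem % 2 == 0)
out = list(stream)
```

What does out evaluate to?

Step 1: Filter range(6) keeping only even values:
  elem=0: even, included
  elem=1: odd, excluded
  elem=2: even, included
  elem=3: odd, excluded
  elem=4: even, included
  elem=5: odd, excluded
Therefore out = [0, 2, 4].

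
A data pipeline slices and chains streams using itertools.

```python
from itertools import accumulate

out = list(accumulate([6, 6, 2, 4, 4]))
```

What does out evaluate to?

Step 1: accumulate computes running sums:
  + 6 = 6
  + 6 = 12
  + 2 = 14
  + 4 = 18
  + 4 = 22
Therefore out = [6, 12, 14, 18, 22].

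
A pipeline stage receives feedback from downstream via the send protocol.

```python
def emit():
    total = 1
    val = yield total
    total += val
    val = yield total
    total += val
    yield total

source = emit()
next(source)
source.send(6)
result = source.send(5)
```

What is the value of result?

Step 1: next() -> yield total=1.
Step 2: send(6) -> val=6, total = 1+6 = 7, yield 7.
Step 3: send(5) -> val=5, total = 7+5 = 12, yield 12.
Therefore result = 12.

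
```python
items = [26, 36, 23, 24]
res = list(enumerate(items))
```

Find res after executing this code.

Step 1: enumerate pairs each element with its index:
  (0, 26)
  (1, 36)
  (2, 23)
  (3, 24)
Therefore res = [(0, 26), (1, 36), (2, 23), (3, 24)].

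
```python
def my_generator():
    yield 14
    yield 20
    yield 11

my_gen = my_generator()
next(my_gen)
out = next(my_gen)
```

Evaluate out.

Step 1: my_generator() creates a generator.
Step 2: next(my_gen) yields 14 (consumed and discarded).
Step 3: next(my_gen) yields 20, assigned to out.
Therefore out = 20.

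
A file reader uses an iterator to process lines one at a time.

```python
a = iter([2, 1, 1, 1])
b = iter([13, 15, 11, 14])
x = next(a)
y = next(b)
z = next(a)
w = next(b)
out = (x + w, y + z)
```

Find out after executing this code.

Step 1: a iterates [2, 1, 1, 1], b iterates [13, 15, 11, 14].
Step 2: x = next(a) = 2, y = next(b) = 13.
Step 3: z = next(a) = 1, w = next(b) = 15.
Step 4: out = (2 + 15, 13 + 1) = (17, 14).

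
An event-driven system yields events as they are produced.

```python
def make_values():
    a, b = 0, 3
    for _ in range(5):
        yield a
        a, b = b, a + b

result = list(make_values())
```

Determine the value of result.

Step 1: Fibonacci-like sequence starting with a=0, b=3:
  Iteration 1: yield a=0, then a,b = 3,3
  Iteration 2: yield a=3, then a,b = 3,6
  Iteration 3: yield a=3, then a,b = 6,9
  Iteration 4: yield a=6, then a,b = 9,15
  Iteration 5: yield a=9, then a,b = 15,24
Therefore result = [0, 3, 3, 6, 9].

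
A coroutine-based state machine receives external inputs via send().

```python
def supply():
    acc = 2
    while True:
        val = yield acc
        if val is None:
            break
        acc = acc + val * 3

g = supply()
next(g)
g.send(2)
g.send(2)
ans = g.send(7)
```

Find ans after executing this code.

Step 1: next() -> yield acc=2.
Step 2: send(2) -> val=2, acc = 2 + 2*3 = 8, yield 8.
Step 3: send(2) -> val=2, acc = 8 + 2*3 = 14, yield 14.
Step 4: send(7) -> val=7, acc = 14 + 7*3 = 35, yield 35.
Therefore ans = 35.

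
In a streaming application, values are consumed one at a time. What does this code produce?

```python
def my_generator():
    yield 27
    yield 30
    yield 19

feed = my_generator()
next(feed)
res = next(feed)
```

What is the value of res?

Step 1: my_generator() creates a generator.
Step 2: next(feed) yields 27 (consumed and discarded).
Step 3: next(feed) yields 30, assigned to res.
Therefore res = 30.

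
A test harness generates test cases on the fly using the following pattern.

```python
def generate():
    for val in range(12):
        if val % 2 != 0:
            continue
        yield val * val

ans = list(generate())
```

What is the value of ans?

Step 1: Only yield val**2 when val is divisible by 2:
  val=0: 0 % 2 == 0, yield 0**2 = 0
  val=2: 2 % 2 == 0, yield 2**2 = 4
  val=4: 4 % 2 == 0, yield 4**2 = 16
  val=6: 6 % 2 == 0, yield 6**2 = 36
  val=8: 8 % 2 == 0, yield 8**2 = 64
  val=10: 10 % 2 == 0, yield 10**2 = 100
Therefore ans = [0, 4, 16, 36, 64, 100].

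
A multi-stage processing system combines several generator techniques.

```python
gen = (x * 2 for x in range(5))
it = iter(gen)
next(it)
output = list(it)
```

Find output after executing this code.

Step 1: Generator produces [0, 2, 4, 6, 8].
Step 2: next(it) consumes first element (0).
Step 3: list(it) collects remaining: [2, 4, 6, 8].
Therefore output = [2, 4, 6, 8].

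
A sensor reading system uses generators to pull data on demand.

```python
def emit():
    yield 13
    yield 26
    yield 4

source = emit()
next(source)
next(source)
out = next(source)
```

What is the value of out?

Step 1: emit() creates a generator.
Step 2: next(source) yields 13 (consumed and discarded).
Step 3: next(source) yields 26 (consumed and discarded).
Step 4: next(source) yields 4, assigned to out.
Therefore out = 4.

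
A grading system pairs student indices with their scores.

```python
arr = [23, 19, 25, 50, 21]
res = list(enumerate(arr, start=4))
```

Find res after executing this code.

Step 1: enumerate with start=4:
  (4, 23)
  (5, 19)
  (6, 25)
  (7, 50)
  (8, 21)
Therefore res = [(4, 23), (5, 19), (6, 25), (7, 50), (8, 21)].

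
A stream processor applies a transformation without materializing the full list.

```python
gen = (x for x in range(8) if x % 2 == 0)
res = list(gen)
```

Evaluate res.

Step 1: Filter range(8) keeping only even values:
  x=0: even, included
  x=1: odd, excluded
  x=2: even, included
  x=3: odd, excluded
  x=4: even, included
  x=5: odd, excluded
  x=6: even, included
  x=7: odd, excluded
Therefore res = [0, 2, 4, 6].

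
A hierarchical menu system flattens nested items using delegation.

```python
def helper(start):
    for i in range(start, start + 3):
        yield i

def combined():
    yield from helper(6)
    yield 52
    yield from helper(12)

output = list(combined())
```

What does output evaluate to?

Step 1: combined() delegates to helper(6):
  yield 6
  yield 7
  yield 8
Step 2: yield 52
Step 3: Delegates to helper(12):
  yield 12
  yield 13
  yield 14
Therefore output = [6, 7, 8, 52, 12, 13, 14].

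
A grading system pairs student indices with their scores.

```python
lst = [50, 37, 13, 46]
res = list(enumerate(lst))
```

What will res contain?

Step 1: enumerate pairs each element with its index:
  (0, 50)
  (1, 37)
  (2, 13)
  (3, 46)
Therefore res = [(0, 50), (1, 37), (2, 13), (3, 46)].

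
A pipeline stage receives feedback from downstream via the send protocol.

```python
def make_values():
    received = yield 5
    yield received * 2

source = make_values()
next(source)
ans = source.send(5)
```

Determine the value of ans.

Step 1: next(source) advances to first yield, producing 5.
Step 2: send(5) resumes, received = 5.
Step 3: yield received * 2 = 5 * 2 = 10.
Therefore ans = 10.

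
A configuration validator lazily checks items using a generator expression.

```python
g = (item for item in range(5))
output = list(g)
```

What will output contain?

Step 1: Generator expression iterates range(5): [0, 1, 2, 3, 4].
Step 2: list() collects all values.
Therefore output = [0, 1, 2, 3, 4].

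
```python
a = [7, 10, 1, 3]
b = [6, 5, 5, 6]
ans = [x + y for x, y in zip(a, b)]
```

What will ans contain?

Step 1: Add corresponding elements:
  7 + 6 = 13
  10 + 5 = 15
  1 + 5 = 6
  3 + 6 = 9
Therefore ans = [13, 15, 6, 9].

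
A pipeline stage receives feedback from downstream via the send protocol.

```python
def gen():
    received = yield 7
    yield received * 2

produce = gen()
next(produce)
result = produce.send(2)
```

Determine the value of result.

Step 1: next(produce) advances to first yield, producing 7.
Step 2: send(2) resumes, received = 2.
Step 3: yield received * 2 = 2 * 2 = 4.
Therefore result = 4.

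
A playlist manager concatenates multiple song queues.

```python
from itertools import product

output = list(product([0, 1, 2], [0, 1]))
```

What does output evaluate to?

Step 1: product([0, 1, 2], [0, 1]) gives all pairs:
  (0, 0)
  (0, 1)
  (1, 0)
  (1, 1)
  (2, 0)
  (2, 1)
Therefore output = [(0, 0), (0, 1), (1, 0), (1, 1), (2, 0), (2, 1)].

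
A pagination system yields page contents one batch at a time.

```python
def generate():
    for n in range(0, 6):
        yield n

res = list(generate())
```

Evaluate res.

Step 1: The generator yields each value from range(0, 6).
Step 2: list() consumes all yields: [0, 1, 2, 3, 4, 5].
Therefore res = [0, 1, 2, 3, 4, 5].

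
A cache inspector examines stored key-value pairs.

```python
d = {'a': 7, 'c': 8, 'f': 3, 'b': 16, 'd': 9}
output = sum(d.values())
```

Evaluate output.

Step 1: d.values() = [7, 8, 3, 16, 9].
Step 2: sum = 43.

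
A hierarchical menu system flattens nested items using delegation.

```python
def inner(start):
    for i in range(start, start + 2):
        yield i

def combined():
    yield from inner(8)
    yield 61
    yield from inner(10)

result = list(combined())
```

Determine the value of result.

Step 1: combined() delegates to inner(8):
  yield 8
  yield 9
Step 2: yield 61
Step 3: Delegates to inner(10):
  yield 10
  yield 11
Therefore result = [8, 9, 61, 10, 11].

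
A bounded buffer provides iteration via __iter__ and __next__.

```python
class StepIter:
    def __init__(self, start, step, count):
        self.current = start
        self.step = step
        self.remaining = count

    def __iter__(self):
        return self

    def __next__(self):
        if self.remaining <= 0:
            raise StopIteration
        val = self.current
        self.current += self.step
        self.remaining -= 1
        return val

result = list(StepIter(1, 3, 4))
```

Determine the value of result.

Step 1: StepIter starts at 1, increments by 3, for 4 steps:
  Yield 1, then current += 3
  Yield 4, then current += 3
  Yield 7, then current += 3
  Yield 10, then current += 3
Therefore result = [1, 4, 7, 10].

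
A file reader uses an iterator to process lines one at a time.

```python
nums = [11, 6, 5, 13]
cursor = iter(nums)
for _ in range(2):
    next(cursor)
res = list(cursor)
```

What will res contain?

Step 1: Create iterator over [11, 6, 5, 13].
Step 2: Advance 2 positions (consuming [11, 6]).
Step 3: list() collects remaining elements: [5, 13].
Therefore res = [5, 13].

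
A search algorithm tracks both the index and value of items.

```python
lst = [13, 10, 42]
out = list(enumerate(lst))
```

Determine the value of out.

Step 1: enumerate pairs each element with its index:
  (0, 13)
  (1, 10)
  (2, 42)
Therefore out = [(0, 13), (1, 10), (2, 42)].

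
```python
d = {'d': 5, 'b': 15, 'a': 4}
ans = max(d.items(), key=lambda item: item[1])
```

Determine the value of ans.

Step 1: Find item with maximum value:
  ('d', 5)
  ('b', 15)
  ('a', 4)
Step 2: Maximum value is 15 at key 'b'.
Therefore ans = ('b', 15).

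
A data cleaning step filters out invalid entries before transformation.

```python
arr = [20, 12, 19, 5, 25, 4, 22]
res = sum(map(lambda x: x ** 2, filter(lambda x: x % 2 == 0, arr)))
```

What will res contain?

Step 1: Filter even numbers from [20, 12, 19, 5, 25, 4, 22]: [20, 12, 4, 22]
Step 2: Square each: [400, 144, 16, 484]
Step 3: Sum = 1044.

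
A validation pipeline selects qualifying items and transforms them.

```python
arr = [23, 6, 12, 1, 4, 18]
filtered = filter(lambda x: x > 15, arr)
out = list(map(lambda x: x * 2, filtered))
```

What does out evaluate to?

Step 1: Filter arr for elements > 15:
  23: kept
  6: removed
  12: removed
  1: removed
  4: removed
  18: kept
Step 2: Map x * 2 on filtered [23, 18]:
  23 -> 46
  18 -> 36
Therefore out = [46, 36].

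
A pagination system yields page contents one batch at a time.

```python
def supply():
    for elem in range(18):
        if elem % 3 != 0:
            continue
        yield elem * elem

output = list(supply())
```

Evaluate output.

Step 1: Only yield elem**2 when elem is divisible by 3:
  elem=0: 0 % 3 == 0, yield 0**2 = 0
  elem=3: 3 % 3 == 0, yield 3**2 = 9
  elem=6: 6 % 3 == 0, yield 6**2 = 36
  elem=9: 9 % 3 == 0, yield 9**2 = 81
  elem=12: 12 % 3 == 0, yield 12**2 = 144
  elem=15: 15 % 3 == 0, yield 15**2 = 225
Therefore output = [0, 9, 36, 81, 144, 225].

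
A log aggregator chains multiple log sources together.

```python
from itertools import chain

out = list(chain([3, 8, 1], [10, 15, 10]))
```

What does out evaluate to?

Step 1: chain() concatenates iterables: [3, 8, 1] + [10, 15, 10].
Therefore out = [3, 8, 1, 10, 15, 10].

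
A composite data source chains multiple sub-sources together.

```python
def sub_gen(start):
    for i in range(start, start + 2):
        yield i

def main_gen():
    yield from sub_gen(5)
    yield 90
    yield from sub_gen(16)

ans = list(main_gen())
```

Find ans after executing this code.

Step 1: main_gen() delegates to sub_gen(5):
  yield 5
  yield 6
Step 2: yield 90
Step 3: Delegates to sub_gen(16):
  yield 16
  yield 17
Therefore ans = [5, 6, 90, 16, 17].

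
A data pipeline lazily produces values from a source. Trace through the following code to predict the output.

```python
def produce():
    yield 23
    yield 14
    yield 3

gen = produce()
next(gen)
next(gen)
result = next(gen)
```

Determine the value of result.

Step 1: produce() creates a generator.
Step 2: next(gen) yields 23 (consumed and discarded).
Step 3: next(gen) yields 14 (consumed and discarded).
Step 4: next(gen) yields 3, assigned to result.
Therefore result = 3.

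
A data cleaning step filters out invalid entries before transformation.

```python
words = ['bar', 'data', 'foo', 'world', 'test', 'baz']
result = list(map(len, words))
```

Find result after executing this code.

Step 1: Map len() to each word:
  'bar' -> 3
  'data' -> 4
  'foo' -> 3
  'world' -> 5
  'test' -> 4
  'baz' -> 3
Therefore result = [3, 4, 3, 5, 4, 3].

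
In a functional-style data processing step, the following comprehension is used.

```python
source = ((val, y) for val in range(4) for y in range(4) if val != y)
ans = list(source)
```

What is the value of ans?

Step 1: Nested generator over range(4) x range(4) where val != y:
  (0, 0): excluded (val == y)
  (0, 1): included
  (0, 2): included
  (0, 3): included
  (1, 0): included
  (1, 1): excluded (val == y)
  (1, 2): included
  (1, 3): included
  (2, 0): included
  (2, 1): included
  (2, 2): excluded (val == y)
  (2, 3): included
  (3, 0): included
  (3, 1): included
  (3, 2): included
  (3, 3): excluded (val == y)
Therefore ans = [(0, 1), (0, 2), (0, 3), (1, 0), (1, 2), (1, 3), (2, 0), (2, 1), (2, 3), (3, 0), (3, 1), (3, 2)].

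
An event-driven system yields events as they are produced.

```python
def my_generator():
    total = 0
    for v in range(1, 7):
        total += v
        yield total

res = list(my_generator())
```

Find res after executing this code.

Step 1: Generator accumulates running sum:
  v=1: total = 1, yield 1
  v=2: total = 3, yield 3
  v=3: total = 6, yield 6
  v=4: total = 10, yield 10
  v=5: total = 15, yield 15
  v=6: total = 21, yield 21
Therefore res = [1, 3, 6, 10, 15, 21].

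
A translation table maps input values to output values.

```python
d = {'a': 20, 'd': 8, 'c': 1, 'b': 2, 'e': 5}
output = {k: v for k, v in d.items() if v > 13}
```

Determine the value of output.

Step 1: Filter items where value > 13:
  'a': 20 > 13: kept
  'd': 8 <= 13: removed
  'c': 1 <= 13: removed
  'b': 2 <= 13: removed
  'e': 5 <= 13: removed
Therefore output = {'a': 20}.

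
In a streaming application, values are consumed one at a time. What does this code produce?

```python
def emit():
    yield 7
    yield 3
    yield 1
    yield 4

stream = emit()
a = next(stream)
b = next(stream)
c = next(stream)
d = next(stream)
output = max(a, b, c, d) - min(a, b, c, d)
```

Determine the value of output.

Step 1: Create generator and consume all values:
  a = next(stream) = 7
  b = next(stream) = 3
  c = next(stream) = 1
  d = next(stream) = 4
Step 2: max = 7, min = 1, output = 7 - 1 = 6.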